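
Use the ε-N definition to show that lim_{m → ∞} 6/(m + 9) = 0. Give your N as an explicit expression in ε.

N = 6/ε

Let ε > 0 be given. For m ≥ 1, |6/(m + 9) − 0| = 6/(m + 9) ≤ 6/m.
We need 6/m < ε, i.e. m > 6/ε.
Take N = 6/ε. If m > N then |6/(m + 9)| ≤ 6/m < ε.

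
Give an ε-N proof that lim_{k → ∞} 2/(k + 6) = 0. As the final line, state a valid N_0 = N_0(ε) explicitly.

N_0 = 2/ε

Let ε > 0 be given. For k ≥ 1, |2/(k + 6) − 0| = 2/(k + 6) ≤ 2/k.
We need 2/k < ε, i.e. k > 2/ε.
Take N_0 = 2/ε. If k > N_0 then |2/(k + 6)| ≤ 2/k < ε.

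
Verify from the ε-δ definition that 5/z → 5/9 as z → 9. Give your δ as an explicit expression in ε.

Let ε > 0 be given. We seek δ > 0 such that 0 < |z − 9| < δ implies |5/z − (5/9)| < ε.
|5/z − (5/9)| = 5·|9 − z|/(9·|z|) = 5|z − 9|/(9|z|).
Require δ ≤ 9/2 so that |z| > 9 − 9/2 = 9/2, hence 9|z| > 81/2.
Then |5/z − (5/9)| < 5|z − 9|/(81/2), which is < ε when |z − 9| < (81/10)ε.
Take δ = min(9/2, (81/10)ε). Then 0 < |z − 9| < δ gives both |z − 9| < 9/2 and |z − 9| < (81/10)ε, so |5/z − (5/9)| < ε.

δ = min(9/2, (81/10)ε)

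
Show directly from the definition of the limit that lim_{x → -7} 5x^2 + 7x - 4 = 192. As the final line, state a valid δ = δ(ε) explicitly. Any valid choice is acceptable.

Suppose ε > 0. We want δ > 0 such that 0 < |x + 7| < δ implies |(5x^2 + 7x - 4) − 192| < ε.
(5x^2 + 7x - 4) − 192 = 5x^2 + 7x - 196 = (x + 7)(5x - 28).
So |(5x^2 + 7x - 4) − 192| = |x + 7|·|5x - 28|.
Require δ ≤ 1. Then |x + 7| < 1 gives |x| < 8, and by the triangle inequality |5x - 28| ≤ 5·8 + 28 = 68.
Hence |(5x^2 + 7x - 4) − 192| ≤ 68|x + 7| < ε provided |x + 7| < ε/68.
Take δ = min(1, ε/68). Then 0 < |x + 7| < δ gives both |x + 7| < 1 and |x + 7| < ε/68, so |(5x^2 + 7x - 4) − 192| < ε.

δ = min(1, ε/68)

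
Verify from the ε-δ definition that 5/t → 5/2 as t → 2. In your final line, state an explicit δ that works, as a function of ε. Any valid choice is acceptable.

δ = min(1, (2/5)ε)

Fix ε > 0. We seek δ > 0 such that 0 < |t − 2| < δ implies |5/t − (5/2)| < ε.
|5/t − (5/2)| = 5·|2 − t|/(2·|t|) = 5|t − 2|/(2|t|).
Require δ ≤ 1 so that |t| > 2 − 1 = 1, hence 2|t| > 2.
Then |5/t − (5/2)| < 5|t − 2|/2, which is < ε when |t − 2| < (2/5)ε.
Take δ = min(1, (2/5)ε). Then 0 < |t − 2| < δ gives both |t − 2| < 1 and |t − 2| < (2/5)ε, so |5/t − (5/2)| < ε.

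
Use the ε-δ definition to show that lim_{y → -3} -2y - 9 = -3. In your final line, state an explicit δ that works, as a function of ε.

δ = ε/2

Suppose ε > 0. We need δ > 0 so that 0 < |y + 3| < δ implies |(-2y - 9) + 3| < ε.
Since (-2y - 9) + 3 = -2(y + 3), we have |(-2y - 9) + 3| = 2|y + 3|.
So 2|y + 3| < ε exactly when |y + 3| < ε/2.
Choosing δ = ε/2 gives |(-2y - 9) + 3| = 2|y + 3| < ε whenever |y + 3| < δ.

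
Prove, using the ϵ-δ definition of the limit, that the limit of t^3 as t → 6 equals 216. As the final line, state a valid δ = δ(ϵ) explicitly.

Let ϵ > 0 be given. We seek δ > 0 with 0 < |t − 6| < δ ⇒ |t^3 − 216| < ϵ.
Factor: t^3 − 216 = (t − 6)(t^2 + 6t + 36), so |t^3 − 216| = |t − 6|·|t^2 + 6t + 36|.
Restrict δ ≤ 1. Then |t − 6| < 1 gives |t| < 7, so by the triangle inequality |t^2 + 6t + 36| ≤ 7^2 + 6·7 + 36 = 127.
Hence |t^3 − 216| ≤ 127|t − 6|, which is < ϵ once |t − 6| < ϵ/127.
Take δ = min(1, ϵ/127). If 0 < |t − 6| < δ then both bounds hold and |t^3 − 216| ≤ 127|t − 6| < 127·(ϵ/127) = ϵ.

δ = min(1, ϵ/127)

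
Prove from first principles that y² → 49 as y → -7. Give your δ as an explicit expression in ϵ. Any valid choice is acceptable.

Suppose ϵ > 0. We seek δ > 0 with 0 < |y + 7| < δ ⇒ |y² − 49| < ϵ.
Factor: y² − 49 = (y + 7)(y - 7), so |y² − 49| = |y + 7|·|y - 7|.
Impose δ ≤ 1 so that |y| < 8; then |y - 7| ≤ 15.
Hence |y² − 49| ≤ 15|y + 7|, which is < ϵ once |y + 7| < ϵ/15.
Take δ = min(1, ϵ/15). If 0 < |y + 7| < δ then both bounds hold and |y² − 49| ≤ 15|y + 7| < 15·(ϵ/15) = ϵ.

δ = min(1, ϵ/15)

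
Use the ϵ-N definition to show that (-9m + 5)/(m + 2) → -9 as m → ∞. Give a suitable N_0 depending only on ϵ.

Let ϵ > 0. For m ≥ 1, |(-9m + 5)/(m + 2) + 9| = |23|/((m + 2)) = 23/((m + 2)).
Since m + 2 ≥ m for m ≥ 1, this is ≤ 23/(m) = 23/m.
So |(-9m + 5)/(m + 2) + 9| < ϵ whenever m > 23/ϵ.
Take N_0 = 23/ϵ. If m > N_0 then |(-9m + 5)/(m + 2) + 9| ≤ 23/m < ϵ.

N_0 = 23/ϵ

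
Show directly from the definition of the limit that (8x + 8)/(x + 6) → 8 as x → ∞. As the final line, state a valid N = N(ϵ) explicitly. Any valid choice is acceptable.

Let ϵ > 0 be given. We seek N > 0 such that x > N implies |(8x + 8)/(x + 6) − 8| < ϵ.
(8x + 8)/(x + 6) − 8 = ((8x + 8) − 8(x + 6)) / ((x + 6)) = -40/((x + 6)).
For x > 0 we have x + 6 > x, so |(8x + 8)/(x + 6) − 8| = 40/((x + 6)) < 40/(x) = 40/x.
Thus |(8x + 8)/(x + 6) − 8| < ϵ whenever x > 40/ϵ.
Take N = 40/ϵ. If x > N then |(8x + 8)/(x + 6) − 8| < 40/x < ϵ.

N = 40/ϵ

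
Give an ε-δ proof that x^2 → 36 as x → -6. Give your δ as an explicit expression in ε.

δ = min(1, ε/13)

Suppose ε > 0. We seek δ > 0 with 0 < |x + 6| < δ ⇒ |x^2 − 36| < ε.
Factor: x^2 − 36 = (x + 6)(x - 6), so |x^2 − 36| = |x + 6|·|x - 6|.
Impose δ ≤ 1 so that |x| < 7; then |x - 6| ≤ 13.
Hence |x^2 − 36| ≤ 13|x + 6|, which is < ε once |x + 6| < ε/13.
Take δ = min(1, ε/13). If 0 < |x + 6| < δ then both bounds hold and |x^2 − 36| ≤ 13|x + 6| < 13·(ε/13) = ε.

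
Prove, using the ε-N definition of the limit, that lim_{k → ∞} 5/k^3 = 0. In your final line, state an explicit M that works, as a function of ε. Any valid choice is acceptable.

Fix ε > 0. For k ≥ 1, |5/k^3 − 0| = 5/k^3.
5/k^3 < ε ⇔ k^3 > 5/ε ⇔ k > (5/ε)^{1/3}.
Take M = (5/ε)^{1/3}. Then k > M implies 5/k^3 < ε.

M = (5/ε)^{1/3}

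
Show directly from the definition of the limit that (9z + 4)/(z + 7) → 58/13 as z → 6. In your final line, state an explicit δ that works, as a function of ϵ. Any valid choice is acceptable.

δ = min(13/2, (169/118)ϵ)

Fix ϵ > 0. We want δ > 0 with 0 < |z − 6| < δ ⇒ |(9z + 4)/(z + 7) − (58/13)| < ϵ.
Combining over a common denominator, (9z + 4)/(z + 7) − (58/13) = [(9z + 4)·13 − 58·(z + 7)] / [13·(z + 7)] = 59(z − 6) / (13(z + 7)).
So |(9z + 4)/(z + 7) − (58/13)| = 59|z − 6| / (13·|z + 7|).
Restrict δ ≤ 13/2. Then |z − 6| < 13/2 gives |z + 7| = |(z − 6) + 13| ≥ 13 − 13/2 = 13/2.
Hence |(9z + 4)/(z + 7) − (58/13)| < 59|z − 6|/(13·(13/2)) = (118/169)|z − 6|, which is < ϵ once |z − 6| < (169/118)ϵ.
Take δ = min(13/2, (169/118)ϵ). Then 0 < |z − 6| < δ forces both bounds, so |(9z + 4)/(z + 7) − (58/13)| < ϵ.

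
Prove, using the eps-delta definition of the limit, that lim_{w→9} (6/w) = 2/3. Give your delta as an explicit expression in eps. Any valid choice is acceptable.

delta = min(9/2, (27/4)eps)

Let eps > 0. We seek delta > 0 such that 0 < |w − 9| < delta implies |6/w − (2/3)| < eps.
|6/w − (2/3)| = 6·|9 − w|/(9·|w|) = 6|w − 9|/(9|w|).
Restrict delta ≤ 9/2. Then |w − 9| < 9/2 gives |w| > 9/2, so 9|w| > 81/2.
Then |6/w − (2/3)| < 6|w − 9|/(81/2), which is < eps when |w − 9| < (27/4)eps.
Take delta = min(9/2, (27/4)eps). Then 0 < |w − 9| < delta gives both |w − 9| < 9/2 and |w − 9| < (27/4)eps, so |6/w − (2/3)| < eps.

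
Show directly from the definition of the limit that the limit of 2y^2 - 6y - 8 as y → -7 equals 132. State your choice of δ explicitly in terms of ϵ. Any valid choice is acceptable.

Suppose ϵ > 0. We want δ > 0 such that 0 < |y + 7| < δ implies |(2y^2 - 6y - 8) − 132| < ϵ.
(2y^2 - 6y - 8) − 132 = 2y^2 - 6y - 140 = (y + 7)(2y - 20).
So |(2y^2 - 6y - 8) − 132| = |y + 7|·|2y - 20|.
Assume first that |y + 7| < 1, so |y| < 8. Then |2y - 20| ≤ 2·8 + 20 = 36.
Hence |(2y^2 - 6y - 8) − 132| ≤ 36|y + 7| < ϵ provided |y + 7| < ϵ/36.
Choosing δ = min(1, ϵ/36) ensures both conditions, hence |(2y^2 - 6y - 8) − 132| < ϵ.

δ = min(1, ϵ/36)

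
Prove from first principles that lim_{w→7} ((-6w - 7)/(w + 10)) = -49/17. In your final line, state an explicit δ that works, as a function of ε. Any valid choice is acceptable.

Suppose ε > 0. We want δ > 0 with 0 < |w − 7| < δ ⇒ |(-6w - 7)/(w + 10) + 49/17| < ε.
Combining over a common denominator, (-6w - 7)/(w + 10) + 49/17 = [(-6w - 7)·17 − (-49)·(w + 10)] / [17·(w + 10)] = -53(w − 7) / (17(w + 10)).
So |(-6w - 7)/(w + 10) + 49/17| = 53|w − 7| / (17·|w + 10|).
Require δ ≤ 17/2, so |w + 10| ≥ |17| − |w − 7| > 17 − 17/2 = 17/2.
Hence |(-6w - 7)/(w + 10) + 49/17| < 53|w − 7|/(17·(17/2)) = (106/289)|w − 7|, which is < ε once |w − 7| < (289/106)ε.
Take δ = min(17/2, (289/106)ε). Then 0 < |w − 7| < δ forces both bounds, so |(-6w - 7)/(w + 10) + 49/17| < ε.

δ = min(17/2, (289/106)ε)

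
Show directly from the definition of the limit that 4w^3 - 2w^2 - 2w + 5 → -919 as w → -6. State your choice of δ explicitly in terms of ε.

Suppose ε > 0. We want δ > 0 such that 0 < |w + 6| < δ implies |(4w^3 - 2w^2 - 2w + 5) + 919| < ε.
(4w^3 - 2w^2 - 2w + 5) + 919 = 4w^3 - 2w^2 - 2w + 924 = (w + 6)(4w^2 - 26w + 154).
So |(4w^3 - 2w^2 - 2w + 5) + 919| = |w + 6|·|4w^2 - 26w + 154|.
Assume first that |w + 6| < 1, so |w| < 7. Then |4w^2 - 26w + 154| ≤ 4·7^2 + 26·7 + 154 = 532.
Hence |(4w^3 - 2w^2 - 2w + 5) + 919| ≤ 532|w + 6| < ε provided |w + 6| < ε/532.
Choosing δ = min(1, ε/532) ensures both conditions, hence |(4w^3 - 2w^2 - 2w + 5) + 919| < ε.

δ = min(1, ε/532)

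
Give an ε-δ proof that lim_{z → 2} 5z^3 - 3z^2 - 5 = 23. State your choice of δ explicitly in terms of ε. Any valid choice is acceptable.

Suppose ε > 0. We want δ > 0 such that 0 < |z − 2| < δ implies |(5z^3 - 3z^2 - 5) − 23| < ε.
(5z^3 - 3z^2 - 5) − 23 = 5z^3 - 3z^2 - 28 = (z − 2)(5z^2 + 7z + 14).
So |(5z^3 - 3z^2 - 5) − 23| = |z − 2|·|5z^2 + 7z + 14|.
Assume first that |z − 2| < 1, so |z| < 3. Then |5z^2 + 7z + 14| ≤ 5·3^2 + 7·3 + 14 = 80.
Hence |(5z^3 - 3z^2 - 5) − 23| ≤ 80|z − 2| < ε provided |z − 2| < ε/80.
Take δ = min(1, ε/80). Then 0 < |z − 2| < δ gives both |z − 2| < 1 and |z − 2| < ε/80, so |(5z^3 - 3z^2 - 5) − 23| < ε.

δ = min(1, ε/80)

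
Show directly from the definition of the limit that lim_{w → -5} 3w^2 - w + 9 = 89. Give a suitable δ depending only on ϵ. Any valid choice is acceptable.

δ = min(1, ϵ/34)

Let ϵ > 0. We want δ > 0 such that 0 < |w + 5| < δ implies |(3w^2 - w + 9) − 89| < ϵ.
(3w^2 - w + 9) − 89 = 3w^2 - w - 80 = (w + 5)(3w - 16).
So |(3w^2 - w + 9) − 89| = |w + 5|·|3w - 16|.
Require δ ≤ 1. Then |w + 5| < 1 gives |w| < 6, and by the triangle inequality |3w - 16| ≤ 3·6 + 16 = 34.
Hence |(3w^2 - w + 9) − 89| ≤ 34|w + 5| < ϵ provided |w + 5| < ϵ/34.
Take δ = min(1, ϵ/34). Then 0 < |w + 5| < δ gives both |w + 5| < 1 and |w + 5| < ϵ/34, so |(3w^2 - w + 9) − 89| < ϵ.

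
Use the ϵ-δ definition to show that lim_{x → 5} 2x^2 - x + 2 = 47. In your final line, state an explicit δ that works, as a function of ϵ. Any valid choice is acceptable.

δ = min(2, ϵ/23)

Let ϵ > 0 be given. We want δ > 0 such that 0 < |x − 5| < δ implies |(2x^2 - x + 2) − 47| < ϵ.
(2x^2 - x + 2) − 47 = 2x^2 - x - 45 = (x − 5)(2x + 9).
So |(2x^2 - x + 2) − 47| = |x − 5|·|2x + 9|.
Assume first that |x − 5| < 2, so |x| < 7. Then |2x + 9| ≤ 2·7 + 9 = 23.
Hence |(2x^2 - x + 2) − 47| ≤ 23|x − 5| < ϵ provided |x − 5| < ϵ/23.
Choosing δ = min(2, ϵ/23) ensures both conditions, hence |(2x^2 - x + 2) − 47| < ϵ.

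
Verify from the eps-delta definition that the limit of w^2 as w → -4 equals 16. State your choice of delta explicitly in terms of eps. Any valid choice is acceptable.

Suppose eps > 0. We seek delta > 0 with 0 < |w + 4| < delta ⇒ |w^2 − 16| < eps.
Factor: w^2 − 16 = (w + 4)(w - 4), so |w^2 − 16| = |w + 4|·|w - 4|.
Restrict delta ≤ 2. Then |w + 4| < 2 gives |w| < 6, so by the triangle inequality |w - 4| ≤ 6 + 4 = 10.
Hence |w^2 − 16| ≤ 10|w + 4|, which is < eps once |w + 4| < eps/10.
Take delta = min(2, eps/10). If 0 < |w + 4| < delta then both bounds hold and |w^2 − 16| ≤ 10|w + 4| < 10·(eps/10) = eps.

delta = min(2, eps/10)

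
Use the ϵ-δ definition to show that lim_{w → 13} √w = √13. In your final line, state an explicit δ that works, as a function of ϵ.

δ = min(13, √13·ϵ)

Let ϵ > 0. We want δ > 0 such that 0 < |w − 13| < δ implies |√w − √13| < ϵ.
Rationalise: √w − √13 = (w − 13)/(√w + √13), so |√w − √13| = |w − 13|/(√w + √13).
Restrict δ ≤ 13 so that |w − 13| < 13 forces w > 0, and then √w + √13 > √13.
Hence |√w − √13| < |w − 13|/√13, which is < ϵ once |w − 13| < √13·ϵ.
Take δ = min(13, √13·ϵ). If 0 < |w − 13| < δ then w > 0 and |√w − √13| < |w − 13|/√13 < ϵ.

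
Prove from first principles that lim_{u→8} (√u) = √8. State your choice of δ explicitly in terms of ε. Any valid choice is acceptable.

δ = min(8, √8·ε)

Let ε > 0. We want δ > 0 such that 0 < |u − 8| < δ implies |√u − √8| < ε.
Rationalise: √u − √8 = (u − 8)/(√u + √8), so |√u − √8| = |u − 8|/(√u + √8).
Restrict δ ≤ 8 so that |u − 8| < 8 forces u > 0, and then √u + √8 > √8.
Hence |√u − √8| < |u − 8|/√8, which is < ε once |u − 8| < √8·ε.
Take δ = min(8, √8·ε). If 0 < |u − 8| < δ then u > 0 and |√u − √8| < |u − 8|/√8 < ε.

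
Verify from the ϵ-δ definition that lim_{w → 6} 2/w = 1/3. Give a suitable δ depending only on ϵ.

δ = min(3, 9ϵ)

Let ϵ > 0. We seek δ > 0 such that 0 < |w − 6| < δ implies |2/w − (1/3)| < ϵ.
|2/w − (1/3)| = 2·|6 − w|/(6·|w|) = 2|w − 6|/(6|w|).
Restrict δ ≤ 3. Then |w − 6| < 3 gives |w| > 3, so 6|w| > 18.
Then |2/w − (1/3)| < 2|w − 6|/18, which is < ϵ when |w − 6| < 9ϵ.
Take δ = min(3, 9ϵ). Then 0 < |w − 6| < δ gives both |w − 6| < 3 and |w − 6| < 9ϵ, so |2/w − (1/3)| < ϵ.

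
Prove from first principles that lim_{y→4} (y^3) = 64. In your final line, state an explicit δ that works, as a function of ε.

Suppose ε > 0. We seek δ > 0 with 0 < |y − 4| < δ ⇒ |y^3 − 64| < ε.
Factor: y^3 − 64 = (y − 4)(y^2 + 4y + 16), so |y^3 − 64| = |y − 4|·|y^2 + 4y + 16|.
Restrict δ ≤ 2. Then |y − 4| < 2 gives |y| < 6, so by the triangle inequality |y^2 + 4y + 16| ≤ 6^2 + 4·6 + 16 = 76.
Hence |y^3 − 64| ≤ 76|y − 4|, which is < ε once |y − 4| < ε/76.
Take δ = min(2, ε/76). If 0 < |y − 4| < δ then both bounds hold and |y^3 − 64| ≤ 76|y − 4| < 76·(ε/76) = ε.

δ = min(2, ε/76)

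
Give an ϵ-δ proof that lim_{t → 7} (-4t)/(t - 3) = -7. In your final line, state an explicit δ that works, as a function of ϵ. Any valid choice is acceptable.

δ = min(2, (2/3)ϵ)

Suppose ϵ > 0. We want δ > 0 with 0 < |t − 7| < δ ⇒ |(-4t)/(t - 3) + 7| < ϵ.
Combining over a common denominator, (-4t)/(t - 3) + 7 = [(-4t)·4 − (-28)·(t - 3)] / [4·(t - 3)] = 12(t − 7) / (4(t - 3)).
So |(-4t)/(t - 3) + 7| = 12|t − 7| / (4·|t − 3|).
Restrict δ ≤ 2. Then |t − 7| < 2 gives |t − 3| = |(t − 7) + 4| ≥ 4 − 2 = 2.
Hence |(-4t)/(t - 3) + 7| < 12|t − 7|/(4·2) = (3/2)|t − 7|, which is < ϵ once |t − 7| < (2/3)ϵ.
Take δ = min(2, (2/3)ϵ). Then 0 < |t − 7| < δ forces both bounds, so |(-4t)/(t - 3) + 7| < ϵ.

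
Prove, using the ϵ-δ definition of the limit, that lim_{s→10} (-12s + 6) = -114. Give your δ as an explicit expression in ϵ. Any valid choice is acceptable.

δ = ϵ/12

Fix ϵ > 0. We need δ > 0 so that 0 < |s − 10| < δ implies |(-12s + 6) + 114| < ϵ.
|(-12s + 6) + 114| = |-12s + 120| = 12|s − 10|.
Thus it suffices that |s − 10| < ϵ/12.
Take δ = ϵ/12. If 0 < |s − 10| < δ then |(-12s + 6) + 114| = 12|s − 10| < 12·(ϵ/12) = ϵ.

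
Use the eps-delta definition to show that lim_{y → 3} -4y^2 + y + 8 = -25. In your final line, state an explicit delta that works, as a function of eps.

delta = min(1, eps/27)

Fix eps > 0. We want delta > 0 such that 0 < |y − 3| < delta implies |(-4y^2 + y + 8) + 25| < eps.
(-4y^2 + y + 8) + 25 = -4y^2 + y + 33 = (y − 3)(-4y - 11).
So |(-4y^2 + y + 8) + 25| = |y − 3|·|-4y - 11|.
Require delta ≤ 1. Then |y − 3| < 1 gives |y| < 4, and by the triangle inequality |-4y - 11| ≤ 4·4 + 11 = 27.
Hence |(-4y^2 + y + 8) + 25| ≤ 27|y − 3| < eps provided |y − 3| < eps/27.
Take delta = min(1, eps/27). Then 0 < |y − 3| < delta gives both |y − 3| < 1 and |y − 3| < eps/27, so |(-4y^2 + y + 8) + 25| < eps.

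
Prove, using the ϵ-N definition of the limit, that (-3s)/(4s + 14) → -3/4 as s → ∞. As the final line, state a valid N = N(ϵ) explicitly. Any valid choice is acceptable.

N = (21/8)/ϵ

Suppose ϵ > 0. We seek N > 0 such that s > N implies |(-3s)/(4s + 14) + 3/4| < ϵ.
(-3s)/(4s + 14) + 3/4 = (4(-3s) − (-3)(4s + 14)) / (4(4s + 14)) = 42/(4(4s + 14)).
For s > 0 we have 4s + 14 > 4s, so |(-3s)/(4s + 14) + 3/4| = 42/(4(4s + 14)) < 42/(4·4s) = (21/8)/s.
Thus |(-3s)/(4s + 14) + 3/4| < ϵ whenever s > (21/8)/ϵ.
Take N = (21/8)/ϵ. If s > N then |(-3s)/(4s + 14) + 3/4| < (21/8)/s < ϵ.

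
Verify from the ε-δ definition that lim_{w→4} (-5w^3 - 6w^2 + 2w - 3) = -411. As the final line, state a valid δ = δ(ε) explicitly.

Fix ε > 0. We want δ > 0 such that 0 < |w − 4| < δ implies |(-5w^3 - 6w^2 + 2w - 3) + 411| < ε.
(-5w^3 - 6w^2 + 2w - 3) + 411 = -5w^3 - 6w^2 + 2w + 408 = (w − 4)(-5w^2 - 26w - 102).
So |(-5w^3 - 6w^2 + 2w - 3) + 411| = |w − 4|·|-5w^2 - 26w - 102|.
Require δ ≤ 1. Then |w − 4| < 1 gives |w| < 5, and by the triangle inequality |-5w^2 - 26w - 102| ≤ 5·5^2 + 26·5 + 102 = 357.
Hence |(-5w^3 - 6w^2 + 2w - 3) + 411| ≤ 357|w − 4| < ε provided |w − 4| < ε/357.
Choosing δ = min(1, ε/357) ensures both conditions, hence |(-5w^3 - 6w^2 + 2w - 3) + 411| < ε.

δ = min(1, ε/357)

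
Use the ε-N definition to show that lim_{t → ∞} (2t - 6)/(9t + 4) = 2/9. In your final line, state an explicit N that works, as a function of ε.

N = (62/81)/ε

Let ε > 0. We seek N > 0 such that t > N implies |(2t - 6)/(9t + 4) − (2/9)| < ε.
(2t - 6)/(9t + 4) − (2/9) = (9(2t - 6) − 2(9t + 4)) / (9(9t + 4)) = -62/(9(9t + 4)).
For t > 0 we have 9t + 4 > 9t, so |(2t - 6)/(9t + 4) − (2/9)| = 62/(9(9t + 4)) < 62/(9·9t) = (62/81)/t.
Thus |(2t - 6)/(9t + 4) − (2/9)| < ε whenever t > (62/81)/ε.
Take N = (62/81)/ε. If t > N then |(2t - 6)/(9t + 4) − (2/9)| < (62/81)/t < ε.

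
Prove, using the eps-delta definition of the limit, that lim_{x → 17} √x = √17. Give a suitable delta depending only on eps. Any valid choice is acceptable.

delta = min(17, √17·eps)

Let eps > 0 be given. We want delta > 0 such that 0 < |x − 17| < delta implies |√x − √17| < eps.
Multiplying by the conjugate, |√x − √17| = |x − 17|/(√x + √17).
Restrict delta ≤ 17 so that |x − 17| < 17 forces x > 0, and then √x + √17 > √17.
Hence |√x − √17| < |x − 17|/√17, which is < eps once |x − 17| < √17·eps.
Take delta = min(17, √17·eps). If 0 < |x − 17| < delta then x > 0 and |√x − √17| < |x − 17|/√17 < eps.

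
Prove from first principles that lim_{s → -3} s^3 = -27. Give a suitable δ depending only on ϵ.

Let ϵ > 0. We seek δ > 0 with 0 < |s + 3| < δ ⇒ |s^3 + 27| < ϵ.
Factor: s^3 + 27 = (s + 3)(s^2 - 3s + 9), so |s^3 + 27| = |s + 3|·|s^2 - 3s + 9|.
Impose δ ≤ 1 so that |s| < 4; then |s^2 - 3s + 9| ≤ 37.
Hence |s^3 + 27| ≤ 37|s + 3|, which is < ϵ once |s + 3| < ϵ/37.
Take δ = min(1, ϵ/37). If 0 < |s + 3| < δ then both bounds hold and |s^3 + 27| ≤ 37|s + 3| < 37·(ϵ/37) = ϵ.

δ = min(1, ϵ/37)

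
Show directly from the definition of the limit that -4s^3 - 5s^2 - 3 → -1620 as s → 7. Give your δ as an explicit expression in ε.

Let ε > 0 be given. We want δ > 0 such that 0 < |s − 7| < δ implies |(-4s^3 - 5s^2 - 3) + 1620| < ε.
(-4s^3 - 5s^2 - 3) + 1620 = -4s^3 - 5s^2 + 1617 = (s − 7)(-4s^2 - 33s - 231).
So |(-4s^3 - 5s^2 - 3) + 1620| = |s − 7|·|-4s^2 - 33s - 231|.
Require δ ≤ 1. Then |s − 7| < 1 gives |s| < 8, and by the triangle inequality |-4s^2 - 33s - 231| ≤ 4·8^2 + 33·8 + 231 = 751.
Hence |(-4s^3 - 5s^2 - 3) + 1620| ≤ 751|s − 7| < ε provided |s − 7| < ε/751.
Take δ = min(1, ε/751). Then 0 < |s − 7| < δ gives both |s − 7| < 1 and |s − 7| < ε/751, so |(-4s^3 - 5s^2 - 3) + 1620| < ε.

δ = min(1, ε/751)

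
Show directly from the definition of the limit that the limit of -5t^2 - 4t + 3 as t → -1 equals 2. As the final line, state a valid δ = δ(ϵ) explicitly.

Let ϵ > 0 be given. We want δ > 0 such that 0 < |t + 1| < δ implies |(-5t^2 - 4t + 3) − 2| < ϵ.
(-5t^2 - 4t + 3) − 2 = -5t^2 - 4t + 1 = (t + 1)(-5t + 1).
So |(-5t^2 - 4t + 3) − 2| = |t + 1|·|-5t + 1|.
Require δ ≤ 1. Then |t + 1| < 1 gives |t| < 2, and by the triangle inequality |-5t + 1| ≤ 5·2 + 1 = 11.
Hence |(-5t^2 - 4t + 3) − 2| ≤ 11|t + 1| < ϵ provided |t + 1| < ϵ/11.
Choosing δ = min(1, ϵ/11) ensures both conditions, hence |(-5t^2 - 4t + 3) − 2| < ϵ.

δ = min(1, ϵ/11)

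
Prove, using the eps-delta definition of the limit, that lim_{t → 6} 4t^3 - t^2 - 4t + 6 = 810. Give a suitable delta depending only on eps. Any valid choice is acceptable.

Let eps > 0. We want delta > 0 such that 0 < |t − 6| < delta implies |(4t^3 - t^2 - 4t + 6) − 810| < eps.
(4t^3 - t^2 - 4t + 6) − 810 = 4t^3 - t^2 - 4t - 804 = (t − 6)(4t^2 + 23t + 134).
So |(4t^3 - t^2 - 4t + 6) − 810| = |t − 6|·|4t^2 + 23t + 134|.
Require delta ≤ 1. Then |t − 6| < 1 gives |t| < 7, and by the triangle inequality |4t^2 + 23t + 134| ≤ 4·7^2 + 23·7 + 134 = 491.
Hence |(4t^3 - t^2 - 4t + 6) − 810| ≤ 491|t − 6| < eps provided |t − 6| < eps/491.
Choosing delta = min(1, eps/491) ensures both conditions, hence |(4t^3 - t^2 - 4t + 6) − 810| < eps.

delta = min(1, eps/491)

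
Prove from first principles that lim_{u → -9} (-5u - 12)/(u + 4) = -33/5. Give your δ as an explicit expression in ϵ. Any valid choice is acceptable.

δ = min(5/2, (25/16)ϵ)

Fix ϵ > 0. We want δ > 0 with 0 < |u + 9| < δ ⇒ |(-5u - 12)/(u + 4) + 33/5| < ϵ.
Combining over a common denominator, (-5u - 12)/(u + 4) + 33/5 = [(-5u - 12)·(-5) − 33·(u + 4)] / [(-5)·(u + 4)] = -8(u + 9) / ((-5)(u + 4)).
So |(-5u - 12)/(u + 4) + 33/5| = 8|u + 9| / (5·|u + 4|).
Restrict δ ≤ 5/2. Then |u + 9| < 5/2 gives |u + 4| = |(u + 9) + (-5)| ≥ 5 − 5/2 = 5/2.
Hence |(-5u - 12)/(u + 4) + 33/5| < 8|u + 9|/(5·(5/2)) = (16/25)|u + 9|, which is < ϵ once |u + 9| < (25/16)ϵ.
Take δ = min(5/2, (25/16)ϵ). Then 0 < |u + 9| < δ forces both bounds, so |(-5u - 12)/(u + 4) + 33/5| < ϵ.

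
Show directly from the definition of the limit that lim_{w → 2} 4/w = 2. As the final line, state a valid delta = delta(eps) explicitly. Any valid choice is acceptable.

delta = min(1, (1/2)eps)

Fix eps > 0. We seek delta > 0 such that 0 < |w − 2| < delta implies |4/w − 2| < eps.
|4/w − 2| = 4·|2 − w|/(2·|w|) = 4|w − 2|/(2|w|).
Require delta ≤ 1 so that |w| > 2 − 1 = 1, hence 2|w| > 2.
Then |4/w − 2| < 4|w − 2|/2, which is < eps when |w − 2| < (1/2)eps.
Take delta = min(1, (1/2)eps). Then 0 < |w − 2| < delta gives both |w − 2| < 1 and |w − 2| < (1/2)eps, so |4/w − 2| < eps.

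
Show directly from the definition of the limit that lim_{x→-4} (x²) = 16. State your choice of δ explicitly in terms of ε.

Let ε > 0. We seek δ > 0 with 0 < |x + 4| < δ ⇒ |x² − 16| < ε.
Factor: x² − 16 = (x + 4)(x - 4), so |x² − 16| = |x + 4|·|x - 4|.
Restrict δ ≤ 2. Then |x + 4| < 2 gives |x| < 6, so by the triangle inequality |x - 4| ≤ 6 + 4 = 10.
Hence |x² − 16| ≤ 10|x + 4|, which is < ε once |x + 4| < ε/10.
Take δ = min(2, ε/10). If 0 < |x + 4| < δ then both bounds hold and |x² − 16| ≤ 10|x + 4| < 10·(ε/10) = ε.

δ = min(2, ε/10)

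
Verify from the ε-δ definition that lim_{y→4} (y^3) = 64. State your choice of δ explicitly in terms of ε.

Suppose ε > 0. We seek δ > 0 with 0 < |y − 4| < δ ⇒ |y^3 − 64| < ε.
Factor: y^3 − 64 = (y − 4)(y^2 + 4y + 16), so |y^3 − 64| = |y − 4|·|y^2 + 4y + 16|.
Restrict δ ≤ 2. Then |y − 4| < 2 gives |y| < 6, so by the triangle inequality |y^2 + 4y + 16| ≤ 6^2 + 4·6 + 16 = 76.
Hence |y^3 − 64| ≤ 76|y − 4|, which is < ε once |y − 4| < ε/76.
Take δ = min(2, ε/76). If 0 < |y − 4| < δ then both bounds hold and |y^3 − 64| ≤ 76|y − 4| < 76·(ε/76) = ε.

δ = min(2, ε/76)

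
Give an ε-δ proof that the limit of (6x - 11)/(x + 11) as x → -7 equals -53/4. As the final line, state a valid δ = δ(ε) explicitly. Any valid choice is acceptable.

Suppose ε > 0. We want δ > 0 with 0 < |x + 7| < δ ⇒ |(6x - 11)/(x + 11) + 53/4| < ε.
Combining over a common denominator, (6x - 11)/(x + 11) + 53/4 = [(6x - 11)·4 − (-53)·(x + 11)] / [4·(x + 11)] = 77(x + 7) / (4(x + 11)).
So |(6x - 11)/(x + 11) + 53/4| = 77|x + 7| / (4·|x + 11|).
Require δ ≤ 2, so |x + 11| ≥ |4| − |x + 7| > 4 − 2 = 2.
Hence |(6x - 11)/(x + 11) + 53/4| < 77|x + 7|/(4·2) = (77/8)|x + 7|, which is < ε once |x + 7| < (8/77)ε.
Take δ = min(2, (8/77)ε). Then 0 < |x + 7| < δ forces both bounds, so |(6x - 11)/(x + 11) + 53/4| < ε.

δ = min(2, (8/77)ε)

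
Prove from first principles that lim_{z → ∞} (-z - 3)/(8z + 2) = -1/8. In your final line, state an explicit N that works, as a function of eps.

N = (11/32)/eps

Let eps > 0 be given. We seek N > 0 such that z > N implies |(-z - 3)/(8z + 2) + 1/8| < eps.
(-z - 3)/(8z + 2) + 1/8 = (8(-z - 3) − (-1)(8z + 2)) / (8(8z + 2)) = -22/(8(8z + 2)).
For z > 0 we have 8z + 2 > 8z, so |(-z - 3)/(8z + 2) + 1/8| = 22/(8(8z + 2)) < 22/(8·8z) = (11/32)/z.
Thus |(-z - 3)/(8z + 2) + 1/8| < eps whenever z > (11/32)/eps.
Take N = (11/32)/eps. If z > N then |(-z - 3)/(8z + 2) + 1/8| < (11/32)/z < eps.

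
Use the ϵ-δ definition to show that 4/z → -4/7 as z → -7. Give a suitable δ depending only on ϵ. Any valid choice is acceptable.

Let ϵ > 0. We seek δ > 0 such that 0 < |z + 7| < δ implies |4/z + 4/7| < ϵ.
|4/z + 4/7| = 4·|-7 − z|/(7·|z|) = 4|z + 7|/(7|z|).
Restrict δ ≤ 7/2. Then |z + 7| < 7/2 gives |z| > 7/2, so 7|z| > 49/2.
Then |4/z + 4/7| < 4|z + 7|/(49/2), which is < ϵ when |z + 7| < (49/8)ϵ.
Take δ = min(7/2, (49/8)ϵ). Then 0 < |z + 7| < δ gives both |z + 7| < 7/2 and |z + 7| < (49/8)ϵ, so |4/z + 4/7| < ϵ.

δ = min(7/2, (49/8)ϵ)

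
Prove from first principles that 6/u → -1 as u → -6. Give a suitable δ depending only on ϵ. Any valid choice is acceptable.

Suppose ϵ > 0. We seek δ > 0 such that 0 < |u + 6| < δ implies |6/u + 1| < ϵ.
|6/u + 1| = 6·|-6 − u|/(6·|u|) = 6|u + 6|/(6|u|).
Require δ ≤ 3 so that |u| > 6 − 3 = 3, hence 6|u| > 18.
Then |6/u + 1| < 6|u + 6|/18, which is < ϵ when |u + 6| < 3ϵ.
Take δ = min(3, 3ϵ). Then 0 < |u + 6| < δ gives both |u + 6| < 3 and |u + 6| < 3ϵ, so |6/u + 1| < ϵ.

δ = min(3, 3ϵ)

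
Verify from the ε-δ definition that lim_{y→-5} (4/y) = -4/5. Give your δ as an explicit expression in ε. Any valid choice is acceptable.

δ = min(5/2, (25/8)ε)

Let ε > 0 be given. We seek δ > 0 such that 0 < |y + 5| < δ implies |4/y + 4/5| < ε.
|4/y + 4/5| = 4·|-5 − y|/(5·|y|) = 4|y + 5|/(5|y|).
Require δ ≤ 5/2 so that |y| > 5 − 5/2 = 5/2, hence 5|y| > 25/2.
Then |4/y + 4/5| < 4|y + 5|/(25/2), which is < ε when |y + 5| < (25/8)ε.
Take δ = min(5/2, (25/8)ε). Then 0 < |y + 5| < δ gives both |y + 5| < 5/2 and |y + 5| < (25/8)ε, so |4/y + 4/5| < ε.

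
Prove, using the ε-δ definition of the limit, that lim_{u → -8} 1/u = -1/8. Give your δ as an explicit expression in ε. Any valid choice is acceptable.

Fix ε > 0. We seek δ > 0 such that 0 < |u + 8| < δ implies |1/u + 1/8| < ε.
|1/u + 1/8| = |-8 − u|/(8·|u|) = |u + 8|/(8|u|).
Restrict δ ≤ 4. Then |u + 8| < 4 gives |u| > 4, so 8|u| > 32.
Then |1/u + 1/8| < |u + 8|/32, which is < ε when |u + 8| < 32ε.
Take δ = min(4, 32ε). Then 0 < |u + 8| < δ gives both |u + 8| < 4 and |u + 8| < 32ε, so |1/u + 1/8| < ε.

δ = min(4, 32ε)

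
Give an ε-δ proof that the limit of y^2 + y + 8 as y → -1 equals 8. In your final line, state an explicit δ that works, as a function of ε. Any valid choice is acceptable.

δ = min(1, ε/2)

Suppose ε > 0. We want δ > 0 such that 0 < |y + 1| < δ implies |(y^2 + y + 8) − 8| < ε.
(y^2 + y + 8) − 8 = y^2 + y = (y + 1)(y).
So |(y^2 + y + 8) − 8| = |y + 1|·|y|.
Require δ ≤ 1. Then |y + 1| < 1 gives |y| < 2, and by the triangle inequality |y| ≤ 2 = 2.
Hence |(y^2 + y + 8) − 8| ≤ 2|y + 1| < ε provided |y + 1| < ε/2.
Choosing δ = min(1, ε/2) ensures both conditions, hence |(y^2 + y + 8) − 8| < ε.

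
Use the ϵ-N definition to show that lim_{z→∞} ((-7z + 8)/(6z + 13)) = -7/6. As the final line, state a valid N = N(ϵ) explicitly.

Let ϵ > 0. We seek N > 0 such that z > N implies |(-7z + 8)/(6z + 13) + 7/6| < ϵ.
(-7z + 8)/(6z + 13) + 7/6 = (6(-7z + 8) − (-7)(6z + 13)) / (6(6z + 13)) = 139/(6(6z + 13)).
For z > 0 we have 6z + 13 > 6z, so |(-7z + 8)/(6z + 13) + 7/6| = 139/(6(6z + 13)) < 139/(6·6z) = (139/36)/z.
Thus |(-7z + 8)/(6z + 13) + 7/6| < ϵ whenever z > (139/36)/ϵ.
Take N = (139/36)/ϵ. If z > N then |(-7z + 8)/(6z + 13) + 7/6| < (139/36)/z < ϵ.

N = (139/36)/ϵ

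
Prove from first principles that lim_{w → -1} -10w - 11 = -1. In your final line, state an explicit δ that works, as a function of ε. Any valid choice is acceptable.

Fix ε > 0. We need δ > 0 so that 0 < |w + 1| < δ implies |(-10w - 11) + 1| < ε.
|(-10w - 11) + 1| = |-10w - 10| = 10|w + 1|.
So 10|w + 1| < ε exactly when |w + 1| < ε/10.
Choosing δ = ε/10 gives |(-10w - 11) + 1| = 10|w + 1| < ε whenever |w + 1| < δ.

δ = ε/10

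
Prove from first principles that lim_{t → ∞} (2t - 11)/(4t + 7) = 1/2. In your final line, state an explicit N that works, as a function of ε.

Suppose ε > 0. We seek N > 0 such that t > N implies |(2t - 11)/(4t + 7) − (1/2)| < ε.
(2t - 11)/(4t + 7) − (1/2) = (4(2t - 11) − 2(4t + 7)) / (4(4t + 7)) = -58/(4(4t + 7)).
For t > 0 we have 4t + 7 > 4t, so |(2t - 11)/(4t + 7) − (1/2)| = 58/(4(4t + 7)) < 58/(4·4t) = (29/8)/t.
Thus |(2t - 11)/(4t + 7) − (1/2)| < ε whenever t > (29/8)/ε.
Take N = (29/8)/ε. If t > N then |(2t - 11)/(4t + 7) − (1/2)| < (29/8)/t < ε.

N = (29/8)/ε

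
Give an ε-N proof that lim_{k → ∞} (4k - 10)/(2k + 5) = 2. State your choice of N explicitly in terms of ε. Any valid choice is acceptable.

Suppose ε > 0. For k ≥ 1, |(4k - 10)/(2k + 5) − 2| = |-40|/(2(2k + 5)) = 40/(2(2k + 5)).
Since 2k + 5 ≥ 2k for k ≥ 1, this is ≤ 40/(2·2k) = 10/k.
So |(4k - 10)/(2k + 5) − 2| < ε whenever k > 10/ε.
Take N = 10/ε. If k > N then |(4k - 10)/(2k + 5) − 2| ≤ 10/k < ε.

N = 10/ε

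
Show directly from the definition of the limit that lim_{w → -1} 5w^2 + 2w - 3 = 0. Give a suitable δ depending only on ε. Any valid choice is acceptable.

δ = min(2, ε/18)

Suppose ε > 0. We want δ > 0 such that 0 < |w + 1| < δ implies |(5w^2 + 2w - 3)| < ε.
(5w^2 + 2w - 3) = 5w^2 + 2w - 3 = (w + 1)(5w - 3).
So |(5w^2 + 2w - 3)| = |w + 1|·|5w - 3|.
Assume first that |w + 1| < 2, so |w| < 3. Then |5w - 3| ≤ 5·3 + 3 = 18.
Hence |(5w^2 + 2w - 3)| ≤ 18|w + 1| < ε provided |w + 1| < ε/18.
Choosing δ = min(2, ε/18) ensures both conditions, hence |(5w^2 + 2w - 3)| < ε.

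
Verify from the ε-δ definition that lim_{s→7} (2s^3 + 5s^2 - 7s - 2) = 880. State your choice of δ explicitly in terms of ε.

Let ε > 0 be given. We want δ > 0 such that 0 < |s − 7| < δ implies |(2s^3 + 5s^2 - 7s - 2) − 880| < ε.
(2s^3 + 5s^2 - 7s - 2) − 880 = 2s^3 + 5s^2 - 7s - 882 = (s − 7)(2s^2 + 19s + 126).
So |(2s^3 + 5s^2 - 7s - 2) − 880| = |s − 7|·|2s^2 + 19s + 126|.
Require δ ≤ 2. Then |s − 7| < 2 gives |s| < 9, and by the triangle inequality |2s^2 + 19s + 126| ≤ 2·9^2 + 19·9 + 126 = 459.
Hence |(2s^3 + 5s^2 - 7s - 2) − 880| ≤ 459|s − 7| < ε provided |s − 7| < ε/459.
Choosing δ = min(2, ε/459) ensures both conditions, hence |(2s^3 + 5s^2 - 7s - 2) − 880| < ε.

δ = min(2, ε/459)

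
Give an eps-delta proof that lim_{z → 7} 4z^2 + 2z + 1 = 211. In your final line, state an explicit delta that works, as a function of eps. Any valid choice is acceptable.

Suppose eps > 0. We want delta > 0 such that 0 < |z − 7| < delta implies |(4z^2 + 2z + 1) − 211| < eps.
(4z^2 + 2z + 1) − 211 = 4z^2 + 2z - 210 = (z − 7)(4z + 30).
So |(4z^2 + 2z + 1) − 211| = |z − 7|·|4z + 30|.
Require delta ≤ 1. Then |z − 7| < 1 gives |z| < 8, and by the triangle inequality |4z + 30| ≤ 4·8 + 30 = 62.
Hence |(4z^2 + 2z + 1) − 211| ≤ 62|z − 7| < eps provided |z − 7| < eps/62.
Choosing delta = min(1, eps/62) ensures both conditions, hence |(4z^2 + 2z + 1) − 211| < eps.

delta = min(1, eps/62)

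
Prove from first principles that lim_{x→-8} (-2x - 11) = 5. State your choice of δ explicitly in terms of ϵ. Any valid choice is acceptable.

δ = ϵ/2

Suppose ϵ > 0. We need δ > 0 so that 0 < |x + 8| < δ implies |(-2x - 11) − 5| < ϵ.
Since (-2x - 11) − 5 = -2(x + 8), we have |(-2x - 11) − 5| = 2|x + 8|.
Thus it suffices that |x + 8| < ϵ/2.
Choosing δ = ϵ/2 gives |(-2x - 11) − 5| = 2|x + 8| < ϵ whenever |x + 8| < δ.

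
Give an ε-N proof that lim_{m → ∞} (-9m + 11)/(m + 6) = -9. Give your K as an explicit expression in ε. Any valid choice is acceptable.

K = 65/ε

Let ε > 0. For m ≥ 1, |(-9m + 11)/(m + 6) + 9| = |65|/((m + 6)) = 65/((m + 6)).
Since m + 6 ≥ m for m ≥ 1, this is ≤ 65/(m) = 65/m.
So |(-9m + 11)/(m + 6) + 9| < ε whenever m > 65/ε.
Take K = 65/ε. If m > K then |(-9m + 11)/(m + 6) + 9| ≤ 65/m < ε.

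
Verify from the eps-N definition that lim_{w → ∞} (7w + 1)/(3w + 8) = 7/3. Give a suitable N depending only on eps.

N = (53/9)/eps

Let eps > 0. We seek N > 0 such that w > N implies |(7w + 1)/(3w + 8) − (7/3)| < eps.
(7w + 1)/(3w + 8) − (7/3) = (3(7w + 1) − 7(3w + 8)) / (3(3w + 8)) = -53/(3(3w + 8)).
For w > 0 we have 3w + 8 > 3w, so |(7w + 1)/(3w + 8) − (7/3)| = 53/(3(3w + 8)) < 53/(3·3w) = (53/9)/w.
Thus |(7w + 1)/(3w + 8) − (7/3)| < eps whenever w > (53/9)/eps.
Take N = (53/9)/eps. If w > N then |(7w + 1)/(3w + 8) − (7/3)| < (53/9)/w < eps.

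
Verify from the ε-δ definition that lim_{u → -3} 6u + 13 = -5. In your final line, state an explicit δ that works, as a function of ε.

δ = ε/6

Fix ε > 0. We need δ > 0 so that 0 < |u + 3| < δ implies |(6u + 13) + 5| < ε.
|(6u + 13) + 5| = |6u + 18| = 6|u + 3|.
Thus it suffices that |u + 3| < ε/6.
Take δ = ε/6. If 0 < |u + 3| < δ then |(6u + 13) + 5| = 6|u + 3| < 6·(ε/6) = ε.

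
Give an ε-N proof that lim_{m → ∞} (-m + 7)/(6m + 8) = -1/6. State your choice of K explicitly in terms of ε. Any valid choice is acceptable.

Suppose ε > 0. For m ≥ 1, |(-m + 7)/(6m + 8) + 1/6| = |50|/(6(6m + 8)) = 50/(6(6m + 8)).
Since 6m + 8 ≥ 6m for m ≥ 1, this is ≤ 50/(6·6m) = (25/18)/m.
So |(-m + 7)/(6m + 8) + 1/6| < ε whenever m > (25/18)/ε.
Take K = (25/18)/ε. If m > K then |(-m + 7)/(6m + 8) + 1/6| ≤ (25/18)/m < ε.

K = (25/18)/ε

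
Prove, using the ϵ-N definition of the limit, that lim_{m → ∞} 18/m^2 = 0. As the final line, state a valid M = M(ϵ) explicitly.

Let ϵ > 0. For m ≥ 1, |18/m^2 − 0| = 18/m^2.
18/m^2 < ϵ ⇔ m^2 > 18/ϵ ⇔ m > (18/ϵ)^{1/2}.
Take M = (18/ϵ)^{1/2}. Then m > M implies 18/m^2 < ϵ.

M = (18/ϵ)^{1/2}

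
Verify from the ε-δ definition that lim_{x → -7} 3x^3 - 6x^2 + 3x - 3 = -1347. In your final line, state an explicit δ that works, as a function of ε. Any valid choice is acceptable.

Let ε > 0 be given. We want δ > 0 such that 0 < |x + 7| < δ implies |(3x^3 - 6x^2 + 3x - 3) + 1347| < ε.
(3x^3 - 6x^2 + 3x - 3) + 1347 = 3x^3 - 6x^2 + 3x + 1344 = (x + 7)(3x^2 - 27x + 192).
So |(3x^3 - 6x^2 + 3x - 3) + 1347| = |x + 7|·|3x^2 - 27x + 192|.
Require δ ≤ 1. Then |x + 7| < 1 gives |x| < 8, and by the triangle inequality |3x^2 - 27x + 192| ≤ 3·8^2 + 27·8 + 192 = 600.
Hence |(3x^3 - 6x^2 + 3x - 3) + 1347| ≤ 600|x + 7| < ε provided |x + 7| < ε/600.
Take δ = min(1, ε/600). Then 0 < |x + 7| < δ gives both |x + 7| < 1 and |x + 7| < ε/600, so |(3x^3 - 6x^2 + 3x - 3) + 1347| < ε.

δ = min(1, ε/600)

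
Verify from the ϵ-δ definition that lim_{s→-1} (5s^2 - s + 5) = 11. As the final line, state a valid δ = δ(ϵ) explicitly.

δ = min(2, ϵ/21)

Suppose ϵ > 0. We want δ > 0 such that 0 < |s + 1| < δ implies |(5s^2 - s + 5) − 11| < ϵ.
(5s^2 - s + 5) − 11 = 5s^2 - s - 6 = (s + 1)(5s - 6).
So |(5s^2 - s + 5) − 11| = |s + 1|·|5s - 6|.
Require δ ≤ 2. Then |s + 1| < 2 gives |s| < 3, and by the triangle inequality |5s - 6| ≤ 5·3 + 6 = 21.
Hence |(5s^2 - s + 5) − 11| ≤ 21|s + 1| < ϵ provided |s + 1| < ϵ/21.
Choosing δ = min(2, ϵ/21) ensures both conditions, hence |(5s^2 - s + 5) − 11| < ϵ.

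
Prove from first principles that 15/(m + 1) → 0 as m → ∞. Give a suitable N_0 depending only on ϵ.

Let ϵ > 0 be given. For m ≥ 1, |15/(m + 1) − 0| = 15/(m + 1) ≤ 15/m.
We need 15/m < ϵ, i.e. m > 15/ϵ.
Take N_0 = 15/ϵ. If m > N_0 then |15/(m + 1)| ≤ 15/m < ϵ.

N_0 = 15/ϵ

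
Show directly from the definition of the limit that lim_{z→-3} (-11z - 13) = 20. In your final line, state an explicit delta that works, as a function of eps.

Fix eps > 0. We need delta > 0 so that 0 < |z + 3| < delta implies |(-11z - 13) − 20| < eps.
Since (-11z - 13) − 20 = -11(z + 3), we have |(-11z - 13) − 20| = 11|z + 3|.
Thus it suffices that |z + 3| < eps/11.
Choosing delta = eps/11 gives |(-11z - 13) − 20| = 11|z + 3| < eps whenever |z + 3| < delta.

delta = eps/11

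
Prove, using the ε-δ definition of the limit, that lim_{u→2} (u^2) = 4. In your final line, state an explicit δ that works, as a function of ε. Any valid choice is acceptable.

Suppose ε > 0. We seek δ > 0 with 0 < |u − 2| < δ ⇒ |u^2 − 4| < ε.
Factor: u^2 − 4 = (u − 2)(u + 2), so |u^2 − 4| = |u − 2|·|u + 2|.
Impose δ ≤ 1 so that |u| < 3; then |u + 2| ≤ 5.
Hence |u^2 − 4| ≤ 5|u − 2|, which is < ε once |u − 2| < ε/5.
Take δ = min(1, ε/5). If 0 < |u − 2| < δ then both bounds hold and |u^2 − 4| ≤ 5|u − 2| < 5·(ε/5) = ε.

δ = min(1, ε/5)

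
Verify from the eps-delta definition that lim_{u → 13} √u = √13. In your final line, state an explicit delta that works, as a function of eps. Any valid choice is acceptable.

delta = min(13, √13·eps)

Let eps > 0. We want delta > 0 such that 0 < |u − 13| < delta implies |√u − √13| < eps.
Multiplying by the conjugate, |√u − √13| = |u − 13|/(√u + √13).
Restrict delta ≤ 13 so that |u − 13| < 13 forces u > 0, and then √u + √13 > √13.
Hence |√u − √13| < |u − 13|/√13, which is < eps once |u − 13| < √13·eps.
Take delta = min(13, √13·eps). If 0 < |u − 13| < delta then u > 0 and |√u − √13| < |u − 13|/√13 < eps.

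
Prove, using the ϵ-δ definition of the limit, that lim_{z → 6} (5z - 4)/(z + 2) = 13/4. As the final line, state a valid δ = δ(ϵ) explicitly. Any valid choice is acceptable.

δ = min(4, (16/7)ϵ)

Suppose ϵ > 0. We want δ > 0 with 0 < |z − 6| < δ ⇒ |(5z - 4)/(z + 2) − (13/4)| < ϵ.
Combining over a common denominator, (5z - 4)/(z + 2) − (13/4) = [(5z - 4)·8 − 26·(z + 2)] / [8·(z + 2)] = 14(z − 6) / (8(z + 2)).
So |(5z - 4)/(z + 2) − (13/4)| = 14|z − 6| / (8·|z + 2|).
Restrict δ ≤ 4. Then |z − 6| < 4 gives |z + 2| = |(z − 6) + 8| ≥ 8 − 4 = 4.
Hence |(5z - 4)/(z + 2) − (13/4)| < 14|z − 6|/(8·4) = (7/16)|z − 6|, which is < ϵ once |z − 6| < (16/7)ϵ.
Take δ = min(4, (16/7)ϵ). Then 0 < |z − 6| < δ forces both bounds, so |(5z - 4)/(z + 2) − (13/4)| < ϵ.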